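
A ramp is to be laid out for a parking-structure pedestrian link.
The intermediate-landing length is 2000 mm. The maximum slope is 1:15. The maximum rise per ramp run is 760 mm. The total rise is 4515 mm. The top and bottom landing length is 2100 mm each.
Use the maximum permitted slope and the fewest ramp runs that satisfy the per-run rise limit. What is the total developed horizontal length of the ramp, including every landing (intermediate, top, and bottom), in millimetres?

81925 mm

At most 760 each: 4515/760 = 5.94, giving 6 ramp runs. That means 5 intermediate landings.
Ramp run (horizontal) at 1:15: 4515 × 15 = 67725 mm.
5 intermediate landings contribute 5 × 2000 = 10000 mm.
Top and bottom landings: 2 × 2100 = 4200 mm.
Total = 67725 + 10000 + 4200 = 81925 mm.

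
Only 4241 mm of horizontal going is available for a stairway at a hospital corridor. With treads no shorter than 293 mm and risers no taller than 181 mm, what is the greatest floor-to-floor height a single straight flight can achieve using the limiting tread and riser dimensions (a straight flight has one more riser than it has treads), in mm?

2715 mm

4241 / 293 = 14.47, so 14 treads fit.
Risers = treads + 1 = 15.
Maximum height = 15 × 181 = 2715 mm.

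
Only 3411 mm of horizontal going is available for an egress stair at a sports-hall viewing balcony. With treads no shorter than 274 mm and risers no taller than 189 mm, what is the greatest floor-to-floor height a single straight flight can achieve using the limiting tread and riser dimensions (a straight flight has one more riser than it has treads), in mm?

2457 mm

3411 / 274 = 12.45, so 12 treads fit.
Risers = treads + 1 = 13.
Maximum height = 13 × 189 = 2457 mm.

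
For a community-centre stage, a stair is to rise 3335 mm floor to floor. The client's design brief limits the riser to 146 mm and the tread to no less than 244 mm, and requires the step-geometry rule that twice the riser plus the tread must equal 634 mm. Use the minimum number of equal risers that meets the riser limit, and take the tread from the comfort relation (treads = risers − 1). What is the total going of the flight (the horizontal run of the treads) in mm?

3335 / 146 = 22.842 → round up to 23 risers.
Each riser is 3335/23 = 145 mm (≤ 146 mm).
T = 634 − 2·145 = 344 mm, which satisfies the 244 mm minimum.
Treads = 23 − 1 = 22; going = 22 × 344 = 7568 mm.

7568 mm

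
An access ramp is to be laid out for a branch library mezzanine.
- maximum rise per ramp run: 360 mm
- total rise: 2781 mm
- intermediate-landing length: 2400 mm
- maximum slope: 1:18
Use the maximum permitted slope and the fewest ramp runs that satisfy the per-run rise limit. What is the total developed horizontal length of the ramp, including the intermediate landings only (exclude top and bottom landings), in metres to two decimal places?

66.86 m

2781 / 360 = 7.72, so 8 ramp runs are needed. That means 7 intermediate landings.
Horizontal run for 2781 mm of rise at 1:18 is 2781 × 18 = 50058 mm.
7 intermediate landings contribute 7 × 2400 = 16800 mm.
Developed length = 50058 + 16800 = 66858 mm.
= 66.86 m.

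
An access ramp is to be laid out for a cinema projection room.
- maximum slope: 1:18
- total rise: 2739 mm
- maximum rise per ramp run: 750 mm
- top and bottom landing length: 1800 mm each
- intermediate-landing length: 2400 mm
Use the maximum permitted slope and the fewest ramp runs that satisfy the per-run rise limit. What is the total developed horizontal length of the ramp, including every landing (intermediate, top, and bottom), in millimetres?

2739 / 750 = 3.65, so 4 ramp runs are needed. That means 3 intermediate landings.
Horizontal run for 2739 mm of rise at 1:18 is 2739 × 18 = 49302 mm.
3 intermediate landings contribute 3 × 2400 = 7200 mm.
Top and bottom landings: 2 × 1800 = 3600 mm.
Total = 49302 + 7200 + 3600 = 60102 mm.

60102 mm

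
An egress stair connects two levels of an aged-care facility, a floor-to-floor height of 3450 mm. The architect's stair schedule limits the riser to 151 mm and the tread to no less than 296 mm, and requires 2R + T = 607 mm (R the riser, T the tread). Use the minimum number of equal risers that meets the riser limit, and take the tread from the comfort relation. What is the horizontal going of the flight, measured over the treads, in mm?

3450 / 151 = 22.848 → round up to 23 risers.
R = 3450 ÷ 23 = 150 mm.
From 2R + T = 607: T = 607 − 300 = 307 mm.
Treads = 23 − 1 = 22; going = 22 × 307 = 6754 mm.

6754 mm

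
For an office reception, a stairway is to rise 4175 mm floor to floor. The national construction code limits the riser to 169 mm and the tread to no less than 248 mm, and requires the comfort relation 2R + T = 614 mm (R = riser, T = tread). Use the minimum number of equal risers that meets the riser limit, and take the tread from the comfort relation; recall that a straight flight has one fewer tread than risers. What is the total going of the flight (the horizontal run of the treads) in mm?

6720 mm

At most 169 each: 4175/169 = 24.70, giving 25 risers.
R = 4175 ÷ 25 = 167 mm.
From 2R + T = 614: T = 614 − 334 = 280 mm.
Treads = 25 − 1 = 24; going = 24 × 280 = 6720 mm.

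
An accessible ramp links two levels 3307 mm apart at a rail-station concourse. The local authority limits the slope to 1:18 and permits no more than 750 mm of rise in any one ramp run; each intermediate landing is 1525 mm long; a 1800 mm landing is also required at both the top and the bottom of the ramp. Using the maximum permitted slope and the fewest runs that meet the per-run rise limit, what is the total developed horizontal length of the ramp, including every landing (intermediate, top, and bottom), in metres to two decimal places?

69.23 m

3307 / 750 = 4.409 → round up to 5 ramp runs. That means 4 intermediate landings.
Horizontal run for 3307 mm of rise at 1:18 is 3307 × 18 = 59526 mm.
Intermediate landings: 4 × 1525 = 6100 mm.
Top and bottom landings: 2 × 1800 = 3600 mm.
Total = 59526 + 6100 + 3600 = 69226 mm.
= 69.23 m.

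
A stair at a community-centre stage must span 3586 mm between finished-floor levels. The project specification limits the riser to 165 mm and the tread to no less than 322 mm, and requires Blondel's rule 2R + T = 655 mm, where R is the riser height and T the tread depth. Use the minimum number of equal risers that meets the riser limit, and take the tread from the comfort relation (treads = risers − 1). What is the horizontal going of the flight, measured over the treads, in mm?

At most 165 each: 3586/165 = 21.73, giving 22 risers.
R = 3586 ÷ 22 = 163 mm.
T = 655 − 2·163 = 329 mm, which satisfies the 322 mm minimum.
Treads = 22 − 1 = 21; going = 21 × 329 = 6909 mm.

6909 mm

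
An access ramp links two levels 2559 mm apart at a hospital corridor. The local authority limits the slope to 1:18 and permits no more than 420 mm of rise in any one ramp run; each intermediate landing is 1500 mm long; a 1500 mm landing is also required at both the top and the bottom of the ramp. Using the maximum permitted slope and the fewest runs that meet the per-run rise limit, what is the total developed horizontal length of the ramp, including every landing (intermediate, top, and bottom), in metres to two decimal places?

At most 420 each: 2559/420 = 6.09, giving 7 ramp runs. That means 6 intermediate landings.
Horizontal run for 2559 mm of rise at 1:18 is 2559 × 18 = 46062 mm.
6 intermediate landings contribute 6 × 1500 = 9000 mm.
Top and bottom landings: 2 × 1500 = 3000 mm.
Total = 46062 + 9000 + 3000 = 58062 mm.
= 58.06 m.

58.06 m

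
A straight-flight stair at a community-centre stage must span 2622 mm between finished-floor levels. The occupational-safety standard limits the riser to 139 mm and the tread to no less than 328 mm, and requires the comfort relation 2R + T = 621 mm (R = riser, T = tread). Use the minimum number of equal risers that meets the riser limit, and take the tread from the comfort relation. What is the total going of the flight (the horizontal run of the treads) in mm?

6210 mm

2622 / 139 = 18.86, so 19 risers are needed.
R = 2622 ÷ 19 = 138 mm.
Tread T = 621 − 2 × 138 = 345 mm (≥ 328 mm).
19 risers give 18 treads; going = 18 × 345 = 6210 mm.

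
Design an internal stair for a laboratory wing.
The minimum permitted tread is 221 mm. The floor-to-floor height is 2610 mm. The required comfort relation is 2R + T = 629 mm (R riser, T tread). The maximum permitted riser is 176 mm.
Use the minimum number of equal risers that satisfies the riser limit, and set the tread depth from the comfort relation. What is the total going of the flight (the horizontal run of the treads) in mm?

3934 mm

2610 / 176 = 14.83, so 15 risers are needed.
Riser R = 2610 / 15 = 174 mm, within the 176 mm limit.
T = 629 − 2·174 = 281 mm, which satisfies the 221 mm minimum.
Treads = 15 − 1 = 14; going = 14 × 281 = 3934 mm.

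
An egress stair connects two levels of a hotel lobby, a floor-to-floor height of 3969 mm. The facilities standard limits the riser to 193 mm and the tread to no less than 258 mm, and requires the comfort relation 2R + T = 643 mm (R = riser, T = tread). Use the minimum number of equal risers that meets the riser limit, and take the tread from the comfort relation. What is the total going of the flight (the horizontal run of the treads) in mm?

At most 193 each: 3969/193 = 20.56, giving 21 risers.
Riser R = 3969 / 21 = 189 mm, within the 193 mm limit.
From 2R + T = 643: T = 643 − 378 = 265 mm.
Going = (21 − 1) × 265 = 5300 mm.

5300 mm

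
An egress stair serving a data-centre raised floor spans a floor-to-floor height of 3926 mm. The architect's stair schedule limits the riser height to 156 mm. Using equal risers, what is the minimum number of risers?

⌈3926/156⌉ = 26 risers.

26 risers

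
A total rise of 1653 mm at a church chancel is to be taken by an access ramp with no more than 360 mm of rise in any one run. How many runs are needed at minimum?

At most 360 each: 1653/360 = 4.59, giving 5 ramp runs.

5 runs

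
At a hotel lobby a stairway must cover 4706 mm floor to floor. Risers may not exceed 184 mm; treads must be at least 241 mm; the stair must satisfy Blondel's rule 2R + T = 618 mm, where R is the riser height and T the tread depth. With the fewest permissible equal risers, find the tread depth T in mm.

⌈4706/184⌉ = 26 risers.
Each riser is 4706/26 = 181 mm (≤ 184 mm).
Tread T = 618 − 2 × 181 = 256 mm (≥ 241 mm).

256 mm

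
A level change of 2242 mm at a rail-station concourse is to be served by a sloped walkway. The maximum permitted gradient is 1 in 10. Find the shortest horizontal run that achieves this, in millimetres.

22420 mm

At 1:10 the run is 10 × 2242 = 22420 mm.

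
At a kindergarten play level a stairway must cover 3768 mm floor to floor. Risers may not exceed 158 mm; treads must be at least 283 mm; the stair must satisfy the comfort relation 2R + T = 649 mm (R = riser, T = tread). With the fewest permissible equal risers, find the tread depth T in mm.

335 mm

At most 158 each: 3768/158 = 23.85, giving 24 risers.
Each riser is 3768/24 = 157 mm (≤ 158 mm).
From 2R + T = 649: T = 649 − 314 = 335 mm.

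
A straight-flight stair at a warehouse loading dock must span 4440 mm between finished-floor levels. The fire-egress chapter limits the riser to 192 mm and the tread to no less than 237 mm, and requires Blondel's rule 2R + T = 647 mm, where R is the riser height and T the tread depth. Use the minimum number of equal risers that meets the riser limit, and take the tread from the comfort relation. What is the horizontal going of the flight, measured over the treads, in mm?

4440 / 192 = 23.125 → round up to 24 risers.
Riser R = 4440 / 24 = 185 mm, within the 192 mm limit.
T = 647 − 2·185 = 277 mm, which satisfies the 237 mm minimum.
24 risers give 23 treads; going = 23 × 277 = 6371 mm.

6371 mm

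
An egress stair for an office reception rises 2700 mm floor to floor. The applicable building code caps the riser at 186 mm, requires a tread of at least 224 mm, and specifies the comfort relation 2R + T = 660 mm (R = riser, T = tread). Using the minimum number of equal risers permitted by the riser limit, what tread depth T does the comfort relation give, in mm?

300 mm

⌈2700/186⌉ = 15 risers.
R = 2700 ÷ 15 = 180 mm.
From 2R + T = 660: T = 660 − 360 = 300 mm.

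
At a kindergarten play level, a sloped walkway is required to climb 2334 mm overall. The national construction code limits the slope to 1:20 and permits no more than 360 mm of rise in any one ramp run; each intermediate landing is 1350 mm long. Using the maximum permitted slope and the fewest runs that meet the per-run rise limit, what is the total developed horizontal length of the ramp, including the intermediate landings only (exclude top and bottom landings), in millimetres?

54780 mm

At most 360 each: 2334/360 = 6.48, giving 7 ramp runs. That means 6 intermediate landings.
Ramp run (horizontal) at 1:20: 2334 × 20 = 46680 mm.
Intermediate landings: 6 × 1350 = 8100 mm.
Total developed length = 46680 + 8100 = 54780 mm.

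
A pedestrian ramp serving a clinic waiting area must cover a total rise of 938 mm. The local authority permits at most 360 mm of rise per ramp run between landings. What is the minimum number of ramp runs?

⌈938/360⌉ = 3 ramp runs.

3 runs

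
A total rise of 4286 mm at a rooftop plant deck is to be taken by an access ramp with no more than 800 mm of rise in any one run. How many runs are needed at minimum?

4286 / 800 = 5.36, so 6 ramp runs are needed.

6 runs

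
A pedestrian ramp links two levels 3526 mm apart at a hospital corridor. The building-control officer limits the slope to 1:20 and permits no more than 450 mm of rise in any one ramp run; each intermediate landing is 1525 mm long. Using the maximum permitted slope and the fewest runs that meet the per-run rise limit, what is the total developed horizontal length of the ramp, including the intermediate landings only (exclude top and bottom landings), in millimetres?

81195 mm

⌈3526/450⌉ = 8 ramp runs. That means 7 intermediate landings.
Ramp run (horizontal) at 1:20: 3526 × 20 = 70520 mm.
Intermediate landings: 7 × 1525 = 10675 mm.
Developed length = 70520 + 10675 = 81195 mm.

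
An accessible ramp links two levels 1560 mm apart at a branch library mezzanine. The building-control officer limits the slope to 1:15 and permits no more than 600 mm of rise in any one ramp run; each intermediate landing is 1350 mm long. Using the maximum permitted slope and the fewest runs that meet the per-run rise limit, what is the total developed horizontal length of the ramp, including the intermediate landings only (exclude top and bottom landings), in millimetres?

26100 mm

At most 600 each: 1560/600 = 2.60, giving 3 ramp runs. That means 2 intermediate landings.
Horizontal run for 1560 mm of rise at 1:15 is 1560 × 15 = 23400 mm.
Intermediate landings: 2 × 1350 = 2700 mm.
Developed length = 23400 + 2700 = 26100 mm.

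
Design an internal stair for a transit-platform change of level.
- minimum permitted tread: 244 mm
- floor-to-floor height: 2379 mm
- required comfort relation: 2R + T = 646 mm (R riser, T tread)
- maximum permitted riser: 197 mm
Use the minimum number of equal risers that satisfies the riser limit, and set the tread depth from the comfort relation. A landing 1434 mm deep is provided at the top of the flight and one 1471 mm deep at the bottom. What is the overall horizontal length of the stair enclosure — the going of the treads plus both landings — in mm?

6265 mm

2379 / 197 = 12.08, so 13 risers are needed.
R = 2379 ÷ 13 = 183 mm.
Tread T = 646 − 2 × 183 = 280 mm (≥ 244 mm).
Treads = 13 − 1 = 12; going = 12 × 280 = 3360 mm.
Enclosure = 3360 + 1434 + 1471 = 6265 mm.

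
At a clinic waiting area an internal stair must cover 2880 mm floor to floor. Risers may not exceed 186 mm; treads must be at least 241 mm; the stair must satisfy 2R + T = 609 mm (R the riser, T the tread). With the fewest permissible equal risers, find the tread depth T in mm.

⌈2880/186⌉ = 16 risers.
R = 2880 ÷ 16 = 180 mm.
From 2R + T = 609: T = 609 − 360 = 249 mm.

249 mm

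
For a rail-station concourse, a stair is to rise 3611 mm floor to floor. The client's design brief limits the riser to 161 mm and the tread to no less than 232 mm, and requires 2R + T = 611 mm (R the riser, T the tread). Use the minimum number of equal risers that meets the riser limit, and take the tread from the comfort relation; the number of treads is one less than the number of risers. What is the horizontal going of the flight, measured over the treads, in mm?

3611 / 161 = 22.429 → round up to 23 risers.
Each riser is 3611/23 = 157 mm (≤ 161 mm).
T = 611 − 2·157 = 297 mm, which satisfies the 232 mm minimum.
23 risers give 22 treads; going = 22 × 297 = 6534 mm.

6534 mm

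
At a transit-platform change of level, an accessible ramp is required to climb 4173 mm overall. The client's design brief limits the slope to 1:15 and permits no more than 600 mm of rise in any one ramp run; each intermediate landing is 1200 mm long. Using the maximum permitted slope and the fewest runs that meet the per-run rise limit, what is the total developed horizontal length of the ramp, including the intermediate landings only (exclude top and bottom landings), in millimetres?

4173 / 600 = 6.955 → round up to 7 ramp runs. That means 6 intermediate landings.
Horizontal run for 4173 mm of rise at 1:15 is 4173 × 15 = 62595 mm.
6 intermediate landings contribute 6 × 1200 = 7200 mm.
Total developed length = 62595 + 7200 = 69795 mm.

69795 mm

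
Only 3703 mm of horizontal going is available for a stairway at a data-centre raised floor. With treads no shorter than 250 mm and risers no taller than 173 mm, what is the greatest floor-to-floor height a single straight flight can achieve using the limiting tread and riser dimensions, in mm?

2595 mm

Treads that fit: ⌊3703 / 250⌋ = 14.
Risers = treads + 1 = 15.
Maximum height = 15 × 173 = 2595 mm.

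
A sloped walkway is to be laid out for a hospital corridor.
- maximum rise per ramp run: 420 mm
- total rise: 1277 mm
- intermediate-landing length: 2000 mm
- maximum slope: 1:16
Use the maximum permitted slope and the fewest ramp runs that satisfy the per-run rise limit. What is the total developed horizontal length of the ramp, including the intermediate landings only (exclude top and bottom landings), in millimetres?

26432 mm

At most 420 each: 1277/420 = 3.04, giving 4 ramp runs. That means 3 intermediate landings.
Horizontal run for 1277 mm of rise at 1:16 is 1277 × 16 = 20432 mm.
Intermediate landings: 3 × 2000 = 6000 mm.
Developed length = 20432 + 6000 = 26432 mm.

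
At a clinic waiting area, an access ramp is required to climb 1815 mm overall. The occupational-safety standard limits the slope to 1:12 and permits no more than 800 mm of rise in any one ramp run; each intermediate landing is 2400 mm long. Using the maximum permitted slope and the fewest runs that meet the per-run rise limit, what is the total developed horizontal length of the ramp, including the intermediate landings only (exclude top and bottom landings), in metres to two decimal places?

26.58 m

At most 800 each: 1815/800 = 2.27, giving 3 ramp runs. That means 2 intermediate landings.
Horizontal run for 1815 mm of rise at 1:12 is 1815 × 12 = 21780 mm.
Intermediate landings: 2 × 2400 = 4800 mm.
Developed length = 21780 + 4800 = 26580 mm.
= 26.58 m.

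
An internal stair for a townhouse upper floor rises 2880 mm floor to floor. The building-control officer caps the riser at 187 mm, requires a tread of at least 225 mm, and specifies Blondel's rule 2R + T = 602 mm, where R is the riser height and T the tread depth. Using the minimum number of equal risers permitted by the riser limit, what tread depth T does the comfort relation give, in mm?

242 mm

2880 / 187 = 15.40, so 16 risers are needed.
Each riser is 2880/16 = 180 mm (≤ 187 mm).
From 2R + T = 602: T = 602 − 360 = 242 mm.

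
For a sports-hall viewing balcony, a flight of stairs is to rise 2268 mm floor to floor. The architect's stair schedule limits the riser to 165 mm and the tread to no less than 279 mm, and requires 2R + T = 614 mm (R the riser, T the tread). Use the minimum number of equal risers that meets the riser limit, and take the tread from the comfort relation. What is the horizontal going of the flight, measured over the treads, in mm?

2268 / 165 = 13.745 → round up to 14 risers.
R = 2268 ÷ 14 = 162 mm.
T = 614 − 2·162 = 290 mm, which satisfies the 279 mm minimum.
Going = (14 − 1) × 290 = 3770 mm.

3770 mm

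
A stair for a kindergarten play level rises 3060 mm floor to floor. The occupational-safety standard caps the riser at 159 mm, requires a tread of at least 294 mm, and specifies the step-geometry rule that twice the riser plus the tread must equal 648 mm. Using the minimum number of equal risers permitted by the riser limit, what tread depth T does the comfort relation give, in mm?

At most 159 each: 3060/159 = 19.25, giving 20 risers.
Each riser is 3060/20 = 153 mm (≤ 159 mm).
Tread T = 648 − 2 × 153 = 342 mm (≥ 294 mm).

342 mm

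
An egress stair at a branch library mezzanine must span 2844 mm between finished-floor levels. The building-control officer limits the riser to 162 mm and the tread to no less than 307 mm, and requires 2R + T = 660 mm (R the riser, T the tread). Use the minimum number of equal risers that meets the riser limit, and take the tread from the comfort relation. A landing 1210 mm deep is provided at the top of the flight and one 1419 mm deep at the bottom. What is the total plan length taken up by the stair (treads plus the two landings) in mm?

8477 mm

At most 162 each: 2844/162 = 17.56, giving 18 risers.
Riser R = 2844 / 18 = 158 mm, within the 162 mm limit.
T = 660 − 2·158 = 344 mm, which satisfies the 307 mm minimum.
Treads = 18 − 1 = 17; going = 17 × 344 = 5848 mm.
Add landings: 5848 + 1210 + 1419 = 8477 mm.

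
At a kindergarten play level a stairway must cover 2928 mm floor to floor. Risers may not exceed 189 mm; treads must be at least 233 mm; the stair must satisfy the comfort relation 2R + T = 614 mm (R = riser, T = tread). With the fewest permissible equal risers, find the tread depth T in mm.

2928 / 189 = 15.49, so 16 risers are needed.
Each riser is 2928/16 = 183 mm (≤ 189 mm).
Tread T = 614 − 2 × 183 = 248 mm (≥ 233 mm).

248 mm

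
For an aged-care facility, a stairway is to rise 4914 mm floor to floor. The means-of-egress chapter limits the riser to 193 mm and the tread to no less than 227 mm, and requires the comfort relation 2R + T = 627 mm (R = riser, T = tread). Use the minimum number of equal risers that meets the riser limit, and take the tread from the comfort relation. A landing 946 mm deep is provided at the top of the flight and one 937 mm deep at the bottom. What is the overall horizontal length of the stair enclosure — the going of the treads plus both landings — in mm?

8108 mm

4914 / 193 = 25.46, so 26 risers are needed.
R = 4914 ÷ 26 = 189 mm.
From 2R + T = 627: T = 627 − 378 = 249 mm.
Going = (26 − 1) × 249 = 6225 mm.
Add landings: 6225 + 946 + 937 = 8108 mm.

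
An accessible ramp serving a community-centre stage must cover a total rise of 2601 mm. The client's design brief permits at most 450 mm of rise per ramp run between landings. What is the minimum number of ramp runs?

2601 / 450 = 5.78, so 6 ramp runs are needed.

6 runs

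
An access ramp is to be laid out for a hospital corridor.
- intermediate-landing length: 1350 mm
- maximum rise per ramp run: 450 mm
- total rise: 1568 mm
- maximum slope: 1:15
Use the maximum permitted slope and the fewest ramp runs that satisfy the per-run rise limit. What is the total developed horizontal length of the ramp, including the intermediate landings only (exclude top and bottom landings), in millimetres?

⌈1568/450⌉ = 4 ramp runs. That means 3 intermediate landings.
Horizontal run for 1568 mm of rise at 1:15 is 1568 × 15 = 23520 mm.
Intermediate landings: 3 × 1350 = 4050 mm.
Total developed length = 23520 + 4050 = 27570 mm.

27570 mm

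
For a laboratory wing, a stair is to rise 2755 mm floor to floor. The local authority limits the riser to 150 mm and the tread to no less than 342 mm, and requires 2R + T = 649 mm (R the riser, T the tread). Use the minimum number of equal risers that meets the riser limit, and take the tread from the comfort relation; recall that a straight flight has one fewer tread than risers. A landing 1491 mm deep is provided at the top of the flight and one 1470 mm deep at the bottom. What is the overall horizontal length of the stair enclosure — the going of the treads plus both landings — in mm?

2755 / 150 = 18.37, so 19 risers are needed.
Each riser is 2755/19 = 145 mm (≤ 150 mm).
Tread T = 649 − 2 × 145 = 359 mm (≥ 342 mm).
19 risers give 18 treads; going = 18 × 359 = 6462 mm.
Add landings: 6462 + 1491 + 1470 = 9423 mm.

9423 mm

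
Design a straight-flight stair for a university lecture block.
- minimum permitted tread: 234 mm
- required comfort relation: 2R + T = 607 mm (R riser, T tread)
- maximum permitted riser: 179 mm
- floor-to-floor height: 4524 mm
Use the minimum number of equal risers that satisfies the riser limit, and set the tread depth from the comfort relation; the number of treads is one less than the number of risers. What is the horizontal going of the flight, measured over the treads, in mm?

6475 mm

4524 / 179 = 25.274 → round up to 26 risers.
Riser R = 4524 / 26 = 174 mm, within the 179 mm limit.
Tread T = 607 − 2 × 174 = 259 mm (≥ 234 mm).
26 risers give 25 treads; going = 25 × 259 = 6475 mm.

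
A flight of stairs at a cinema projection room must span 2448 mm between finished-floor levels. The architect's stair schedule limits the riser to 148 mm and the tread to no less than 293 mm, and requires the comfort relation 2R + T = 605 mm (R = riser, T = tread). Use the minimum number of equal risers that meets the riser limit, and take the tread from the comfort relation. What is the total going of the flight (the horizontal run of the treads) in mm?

2448 / 148 = 16.541 → round up to 17 risers.
Riser R = 2448 / 17 = 144 mm, within the 148 mm limit.
Tread T = 605 − 2 × 144 = 317 mm (≥ 293 mm).
17 risers give 16 treads; going = 16 × 317 = 5072 mm.

5072 mm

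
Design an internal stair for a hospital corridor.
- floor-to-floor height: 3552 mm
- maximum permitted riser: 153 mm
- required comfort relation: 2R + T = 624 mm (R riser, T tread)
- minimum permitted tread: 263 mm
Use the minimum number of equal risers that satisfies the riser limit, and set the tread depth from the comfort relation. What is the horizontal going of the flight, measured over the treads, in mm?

7544 mm

At most 153 each: 3552/153 = 23.22, giving 24 risers.
Riser R = 3552 / 24 = 148 mm, within the 153 mm limit.
T = 624 − 2·148 = 328 mm, which satisfies the 263 mm minimum.
24 risers give 23 treads; going = 23 × 328 = 7544 mm.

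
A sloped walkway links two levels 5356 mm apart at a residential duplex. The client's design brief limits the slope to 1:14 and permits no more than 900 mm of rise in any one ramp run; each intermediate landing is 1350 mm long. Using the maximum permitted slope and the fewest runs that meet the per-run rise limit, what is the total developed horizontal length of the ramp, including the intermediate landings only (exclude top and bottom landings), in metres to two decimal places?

⌈5356/900⌉ = 6 ramp runs. That means 5 intermediate landings.
Horizontal run for 5356 mm of rise at 1:14 is 5356 × 14 = 74984 mm.
Intermediate landings: 5 × 1350 = 6750 mm.
Total developed length = 74984 + 6750 = 81734 mm.
= 81.73 m.

81.73 m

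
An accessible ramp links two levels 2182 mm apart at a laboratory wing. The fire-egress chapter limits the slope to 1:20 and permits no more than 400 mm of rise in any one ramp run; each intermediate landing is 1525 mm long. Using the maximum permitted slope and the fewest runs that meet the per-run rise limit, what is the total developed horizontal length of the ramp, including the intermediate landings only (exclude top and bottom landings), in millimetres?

51265 mm

2182 / 400 = 5.46, so 6 ramp runs are needed. That means 5 intermediate landings.
Horizontal run for 2182 mm of rise at 1:20 is 2182 × 20 = 43640 mm.
5 intermediate landings contribute 5 × 1525 = 7625 mm.
Total developed length = 43640 + 7625 = 51265 mm.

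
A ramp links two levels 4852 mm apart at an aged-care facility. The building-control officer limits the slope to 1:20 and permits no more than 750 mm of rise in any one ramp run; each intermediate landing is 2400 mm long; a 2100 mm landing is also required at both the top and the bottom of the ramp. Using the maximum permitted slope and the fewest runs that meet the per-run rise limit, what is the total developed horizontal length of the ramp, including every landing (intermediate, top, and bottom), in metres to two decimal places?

115.64 m

4852 / 750 = 6.47, so 7 ramp runs are needed. That means 6 intermediate landings.
Horizontal run for 4852 mm of rise at 1:20 is 4852 × 20 = 97040 mm.
6 intermediate landings contribute 6 × 2400 = 14400 mm.
Top and bottom landings: 2 × 2100 = 4200 mm.
Total = 97040 + 14400 + 4200 = 115640 mm.
= 115.64 m.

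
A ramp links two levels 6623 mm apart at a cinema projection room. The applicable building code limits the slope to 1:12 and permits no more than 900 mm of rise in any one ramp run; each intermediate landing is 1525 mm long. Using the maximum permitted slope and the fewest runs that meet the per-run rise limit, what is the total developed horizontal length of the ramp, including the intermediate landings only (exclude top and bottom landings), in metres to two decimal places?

90.15 m

6623 / 900 = 7.36, so 8 ramp runs are needed. That means 7 intermediate landings.
Horizontal run for 6623 mm of rise at 1:12 is 6623 × 12 = 79476 mm.
7 intermediate landings contribute 7 × 1525 = 10675 mm.
Total developed length = 79476 + 10675 = 90151 mm.
= 90.15 m.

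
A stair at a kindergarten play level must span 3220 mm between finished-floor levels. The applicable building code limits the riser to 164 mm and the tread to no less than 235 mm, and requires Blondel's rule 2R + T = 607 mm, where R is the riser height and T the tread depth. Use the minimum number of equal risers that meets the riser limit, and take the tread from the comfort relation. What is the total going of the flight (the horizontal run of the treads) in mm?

3220 / 164 = 19.63, so 20 risers are needed.
Riser R = 3220 / 20 = 161 mm, within the 164 mm limit.
Tread T = 607 − 2 × 161 = 285 mm (≥ 235 mm).
20 risers give 19 treads; going = 19 × 285 = 5415 mm.

5415 mm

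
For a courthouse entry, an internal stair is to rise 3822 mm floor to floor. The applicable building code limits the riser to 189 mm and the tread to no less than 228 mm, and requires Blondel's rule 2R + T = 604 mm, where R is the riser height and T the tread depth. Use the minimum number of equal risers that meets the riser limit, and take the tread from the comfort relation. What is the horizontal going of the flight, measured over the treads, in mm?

At most 189 each: 3822/189 = 20.22, giving 21 risers.
Riser R = 3822 / 21 = 182 mm, within the 189 mm limit.
Tread T = 604 − 2 × 182 = 240 mm (≥ 228 mm).
21 risers give 20 treads; going = 20 × 240 = 4800 mm.

4800 mm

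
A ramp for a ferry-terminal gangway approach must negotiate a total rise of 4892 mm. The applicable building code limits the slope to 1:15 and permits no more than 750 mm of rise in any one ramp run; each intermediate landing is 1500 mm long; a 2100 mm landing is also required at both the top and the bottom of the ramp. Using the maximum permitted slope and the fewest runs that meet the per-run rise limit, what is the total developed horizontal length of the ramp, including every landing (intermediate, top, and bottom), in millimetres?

4892 / 750 = 6.52, so 7 ramp runs are needed. That means 6 intermediate landings.
Horizontal run for 4892 mm of rise at 1:15 is 4892 × 15 = 73380 mm.
Intermediate landings: 6 × 1500 = 9000 mm.
Top and bottom landings: 2 × 2100 = 4200 mm.
Total = 73380 + 9000 + 4200 = 86580 mm.

86580 mm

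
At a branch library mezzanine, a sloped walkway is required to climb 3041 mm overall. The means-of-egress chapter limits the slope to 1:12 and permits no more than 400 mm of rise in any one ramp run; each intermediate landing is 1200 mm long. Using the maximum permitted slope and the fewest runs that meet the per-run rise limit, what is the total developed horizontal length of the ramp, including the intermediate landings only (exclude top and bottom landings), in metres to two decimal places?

3041 / 400 = 7.603 → round up to 8 ramp runs. That means 7 intermediate landings.
Horizontal run for 3041 mm of rise at 1:12 is 3041 × 12 = 36492 mm.
Intermediate landings: 7 × 1200 = 8400 mm.
Developed length = 36492 + 8400 = 44892 mm.
= 44.89 m.

44.89 m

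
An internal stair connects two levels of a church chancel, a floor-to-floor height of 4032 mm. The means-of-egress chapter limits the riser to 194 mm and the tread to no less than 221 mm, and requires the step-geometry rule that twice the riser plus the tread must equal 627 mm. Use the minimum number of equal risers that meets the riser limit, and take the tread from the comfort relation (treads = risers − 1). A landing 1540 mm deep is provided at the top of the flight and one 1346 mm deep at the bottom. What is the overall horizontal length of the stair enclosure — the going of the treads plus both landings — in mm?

At most 194 each: 4032/194 = 20.78, giving 21 risers.
R = 4032 ÷ 21 = 192 mm.
T = 627 − 2·192 = 243 mm, which satisfies the 221 mm minimum.
Going = (21 − 1) × 243 = 4860 mm.
Enclosure = 4860 + 1540 + 1346 = 7746 mm.

7746 mm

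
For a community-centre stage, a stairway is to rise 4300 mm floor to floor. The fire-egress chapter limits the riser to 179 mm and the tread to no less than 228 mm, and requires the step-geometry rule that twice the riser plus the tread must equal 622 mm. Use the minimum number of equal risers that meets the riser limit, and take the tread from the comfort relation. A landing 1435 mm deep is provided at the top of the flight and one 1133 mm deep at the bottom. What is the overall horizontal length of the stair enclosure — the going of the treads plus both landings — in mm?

9240 mm

⌈4300/179⌉ = 25 risers.
Each riser is 4300/25 = 172 mm (≤ 179 mm).
Tread T = 622 − 2 × 172 = 278 mm (≥ 228 mm).
25 risers give 24 treads; going = 24 × 278 = 6672 mm.
Enclosure = 6672 + 1435 + 1133 = 9240 mm.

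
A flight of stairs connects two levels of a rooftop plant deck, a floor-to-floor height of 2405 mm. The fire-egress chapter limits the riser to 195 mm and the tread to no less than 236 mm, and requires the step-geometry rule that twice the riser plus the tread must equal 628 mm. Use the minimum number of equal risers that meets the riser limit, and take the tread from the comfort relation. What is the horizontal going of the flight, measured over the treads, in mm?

At most 195 each: 2405/195 = 12.33, giving 13 risers.
Riser R = 2405 / 13 = 185 mm, within the 195 mm limit.
Tread T = 628 − 2 × 185 = 258 mm (≥ 236 mm).
Treads = 13 − 1 = 12; going = 12 × 258 = 3096 mm.

3096 mm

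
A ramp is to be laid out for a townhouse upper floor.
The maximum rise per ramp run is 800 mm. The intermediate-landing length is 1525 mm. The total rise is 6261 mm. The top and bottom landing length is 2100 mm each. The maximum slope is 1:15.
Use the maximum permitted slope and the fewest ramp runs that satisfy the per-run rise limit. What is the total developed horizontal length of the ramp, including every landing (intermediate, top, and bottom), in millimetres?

⌈6261/800⌉ = 8 ramp runs. That means 7 intermediate landings.
Ramp run (horizontal) at 1:15: 6261 × 15 = 93915 mm.
Intermediate landings: 7 × 1525 = 10675 mm.
Top and bottom landings: 2 × 2100 = 4200 mm.
Total = 93915 + 10675 + 4200 = 108790 mm.

108790 mm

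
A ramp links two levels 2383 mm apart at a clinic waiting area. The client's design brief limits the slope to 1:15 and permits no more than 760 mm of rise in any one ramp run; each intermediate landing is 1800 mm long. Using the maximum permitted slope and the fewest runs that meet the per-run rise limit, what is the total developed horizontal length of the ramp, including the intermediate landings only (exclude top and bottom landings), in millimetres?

41145 mm

2383 / 760 = 3.14, so 4 ramp runs are needed. That means 3 intermediate landings.
Ramp run (horizontal) at 1:15: 2383 × 15 = 35745 mm.
3 intermediate landings contribute 3 × 1800 = 5400 mm.
Total developed length = 35745 + 5400 = 41145 mm.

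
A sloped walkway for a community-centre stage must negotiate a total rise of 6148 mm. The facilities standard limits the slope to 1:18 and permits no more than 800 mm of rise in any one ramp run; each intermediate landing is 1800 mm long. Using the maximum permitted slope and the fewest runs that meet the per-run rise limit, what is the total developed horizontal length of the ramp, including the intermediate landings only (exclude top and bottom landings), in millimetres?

123264 mm

6148 / 800 = 7.685 → round up to 8 ramp runs. That means 7 intermediate landings.
Ramp run (horizontal) at 1:18: 6148 × 18 = 110664 mm.
7 intermediate landings contribute 7 × 1800 = 12600 mm.
Developed length = 110664 + 12600 = 123264 mm.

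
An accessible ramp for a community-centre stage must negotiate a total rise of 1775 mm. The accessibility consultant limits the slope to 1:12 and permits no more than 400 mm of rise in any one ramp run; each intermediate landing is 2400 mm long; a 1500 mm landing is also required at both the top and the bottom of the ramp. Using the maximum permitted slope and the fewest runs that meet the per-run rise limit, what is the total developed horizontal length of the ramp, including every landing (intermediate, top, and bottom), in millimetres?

33900 mm

1775 / 400 = 4.438 → round up to 5 ramp runs. That means 4 intermediate landings.
Ramp run (horizontal) at 1:12: 1775 × 12 = 21300 mm.
Intermediate landings: 4 × 2400 = 9600 mm.
Top and bottom landings: 2 × 1500 = 3000 mm.
Total = 21300 + 9600 + 3000 = 33900 mm.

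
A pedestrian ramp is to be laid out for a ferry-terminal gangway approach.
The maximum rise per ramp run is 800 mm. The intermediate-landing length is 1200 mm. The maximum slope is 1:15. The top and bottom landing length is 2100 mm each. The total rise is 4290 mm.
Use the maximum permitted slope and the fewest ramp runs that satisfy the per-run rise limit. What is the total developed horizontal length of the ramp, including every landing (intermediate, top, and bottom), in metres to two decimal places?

At most 800 each: 4290/800 = 5.36, giving 6 ramp runs. That means 5 intermediate landings.
Ramp run (horizontal) at 1:15: 4290 × 15 = 64350 mm.
5 intermediate landings contribute 5 × 1200 = 6000 mm.
Top and bottom landings: 2 × 2100 = 4200 mm.
Total = 64350 + 6000 + 4200 = 74550 mm.
= 74.55 m.

74.55 m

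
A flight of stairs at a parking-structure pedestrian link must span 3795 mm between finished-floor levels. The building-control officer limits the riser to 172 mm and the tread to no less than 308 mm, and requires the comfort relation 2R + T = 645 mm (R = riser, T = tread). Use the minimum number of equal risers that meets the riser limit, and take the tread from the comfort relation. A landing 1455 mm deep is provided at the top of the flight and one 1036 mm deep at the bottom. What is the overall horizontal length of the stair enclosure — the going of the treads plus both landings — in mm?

At most 172 each: 3795/172 = 22.06, giving 23 risers.
Each riser is 3795/23 = 165 mm (≤ 172 mm).
T = 645 − 2·165 = 315 mm, which satisfies the 308 mm minimum.
Going = (23 − 1) × 315 = 6930 mm.
Enclosure = 6930 + 1455 + 1036 = 9421 mm.

9421 mm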